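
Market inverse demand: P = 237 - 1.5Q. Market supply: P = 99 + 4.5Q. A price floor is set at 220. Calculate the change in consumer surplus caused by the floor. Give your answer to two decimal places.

-300.42

Without the control, 237 - 1.5Q = 99 + 4.5Q so Q* = 23 and P* = 202.5.
At the floor price 220, quantity demanded is (237 - 220)/1.5 = 11.3333; demand is the short side, so Q = 11.3333 trades at P = 220.
CS goes from (1/2)(23)(34.5) = 396.75 to 96.3333 (computed as (237 - 220)(11.3333) - (1/2)(1.5)(11.3333)^2), a change of -300.4167.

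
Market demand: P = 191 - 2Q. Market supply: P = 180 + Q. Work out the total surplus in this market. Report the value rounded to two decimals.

Set 191 - 2Q = 180 + Q, which gives 11 = 3Q, so Q* = 3.6667 and P* = 191 - 2(3.6667) = 183.6667.
CS = (1/2)(3.6667)(7.3333) = 13.4444 and PS = (1/2)(3.6667)(3.6667) = 6.7222, so total surplus = 20.1667.

20.17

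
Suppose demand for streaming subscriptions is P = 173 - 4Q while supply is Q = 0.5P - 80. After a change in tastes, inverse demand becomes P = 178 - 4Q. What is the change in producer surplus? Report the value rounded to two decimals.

4.31

Rewriting supply in inverse form: P = 160 + 2Q.
Initial equilibrium: Q_0 = 2.1667, P_0 = 164.3333; CS_0 = (1/2)(2.1667)(8.6667) = 9.3889, PS_0 = (1/2)(2.1667)(4.3333) = 4.6944.
New equilibrium: 178 - 4Q = 160 + 2Q gives Q_1 = 3, P_1 = 166; CS_1 = 18, PS_1 = 9.
Change in producer surplus = 9 - 4.6944 = 4.3056.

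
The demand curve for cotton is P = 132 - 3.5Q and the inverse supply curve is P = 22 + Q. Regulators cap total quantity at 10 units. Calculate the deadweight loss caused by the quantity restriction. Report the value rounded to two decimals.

469.44

Unrestricted equilibrium: Q* = (132 - 22)/(3.5 + 1) = 24.4444.
At Q = 10 the demand price is 132 - 3.5(10) = 97 and the supply price is 22 + (10) = 32.
DWL = (1/2)(gap between curves at 10) x (Q* - 10) = (1/2)(65)(14.4444) = 469.4444.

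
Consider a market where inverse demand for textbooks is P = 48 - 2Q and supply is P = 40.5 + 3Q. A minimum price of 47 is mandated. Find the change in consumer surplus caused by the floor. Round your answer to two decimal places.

Without the control, 48 - 2Q = 40.5 + 3Q so Q* = 1.5 and P* = 45.
At P = 47, buyers demand (48 - 47)/2 = 0.5 while sellers would supply more, so the quantity traded is 0.5 at price 47.
CS goes from (1/2)(1.5)(3) = 2.25 to 0.25 (computed as (48 - 47)(0.5) - (1/2)(2)(0.5)^2), a change of -2.

-2.00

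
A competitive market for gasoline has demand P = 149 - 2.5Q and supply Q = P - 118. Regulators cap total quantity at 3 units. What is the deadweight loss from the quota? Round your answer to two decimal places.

Rewriting supply in inverse form: P = 118 + Q.
Unrestricted equilibrium: Q* = (149 - 118)/(2.5 + 1) = 8.8571.
At Q = 3 the demand price is 149 - 2.5(3) = 141.5 and the supply price is 118 + (3) = 121.
DWL = (1/2)(gap between curves at 3) x (Q* - 3) = (1/2)(20.5)(5.8571) = 60.0357.

60.04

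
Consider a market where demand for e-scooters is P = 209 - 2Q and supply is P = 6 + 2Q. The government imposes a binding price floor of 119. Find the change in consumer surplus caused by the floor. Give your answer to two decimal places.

Free-market equilibrium: 209 - 2Q = 6 + 2Q gives Q* = 50.75, P* = 107.5.
At P = 119, buyers demand (209 - 119)/2 = 45 while sellers would supply more, so the quantity traded is 45 at price 119.
CS goes from (1/2)(50.75)(101.5) = 2575.5625 to 2025 (computed as (209 - 119)(45) - (1/2)(2)(45)^2), a change of -550.5625.

-550.56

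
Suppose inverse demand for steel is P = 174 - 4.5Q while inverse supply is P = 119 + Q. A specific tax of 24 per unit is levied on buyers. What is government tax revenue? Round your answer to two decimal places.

135.27

Pre-tax equilibrium: 174 - 4.5Q = 119 + Q gives Q* = 10, P* = 129.
A tax on buyers shifts demand down by 24: (174 - 24) - 4.5Q = 119 + Q, so Q_t = 5.6364. Buyers pay P_b = 148.6364; sellers receive P_s = P_b - 24 = 124.6364.
Tax revenue = t x Q_t = 24 x 5.6364 = 135.2727.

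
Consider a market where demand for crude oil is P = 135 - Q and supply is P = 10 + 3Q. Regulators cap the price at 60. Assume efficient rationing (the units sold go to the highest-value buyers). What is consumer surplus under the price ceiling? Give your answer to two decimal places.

Without the control, 135 - Q = 10 + 3Q so Q* = 31.25 and P* = 103.75.
At P = 60, sellers supply (60 - 10)/3 = 16.6667 while buyers want more, so the quantity traded is 16.6667 at price 60.
The demand price at Q = 16.6667 is 118.3333. CS is the trapezoid between demand and 60 over [0, 16.6667]: (1/2)[(135 - 60) + (118.3333 - 60)](16.6667) = 1111.1111.

1111.11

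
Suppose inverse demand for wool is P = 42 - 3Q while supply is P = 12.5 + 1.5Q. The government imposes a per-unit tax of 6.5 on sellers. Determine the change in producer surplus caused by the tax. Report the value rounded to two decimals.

Pre-tax equilibrium: 42 - 3Q = 12.5 + 1.5Q gives Q* = 6.5556, P* = 22.3333.
A tax on sellers shifts supply up by 6.5: 42 - 3Q = 12.5 + 1.5Q + 6.5, so Q_t = 5.1111. Buyers pay P_b = 26.6667; sellers receive P_s = P_b - 6.5 = 20.1667.
PS falls from (1/2)(6.5556)(9.8333) = 32.2315 to (1/2)(5.1111)(7.6667) = 19.5926, a change of -12.6389.

-12.64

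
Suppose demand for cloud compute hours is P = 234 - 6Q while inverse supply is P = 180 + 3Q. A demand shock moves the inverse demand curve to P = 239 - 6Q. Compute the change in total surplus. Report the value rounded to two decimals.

Initial equilibrium: Q_0 = 6, P_0 = 198; CS_0 = (1/2)(6)(36) = 108, PS_0 = (1/2)(6)(18) = 54.
New equilibrium: 239 - 6Q = 180 + 3Q gives Q_1 = 6.5556, P_1 = 199.6667; CS_1 = 128.9259, PS_1 = 64.463.
Change in total surplus = (128.9259 + 64.463) - (108 + 54) = 31.3889.

31.39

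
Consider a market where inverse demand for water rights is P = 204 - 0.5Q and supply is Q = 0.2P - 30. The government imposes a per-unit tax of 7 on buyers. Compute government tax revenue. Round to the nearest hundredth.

59.82

Rewriting supply in inverse form: P = 150 + 5Q.
Pre-tax equilibrium: 204 - 0.5Q = 150 + 5Q gives Q* = 9.8182, P* = 199.0909.
A tax on buyers shifts demand down by 7: (204 - 7) - 0.5Q = 150 + 5Q, so Q_t = 8.5455. Buyers pay P_b = 199.7273; sellers receive P_s = P_b - 7 = 192.7273.
Revenue is the tax times quantity traded: 7 x 8.5455 = 59.8182.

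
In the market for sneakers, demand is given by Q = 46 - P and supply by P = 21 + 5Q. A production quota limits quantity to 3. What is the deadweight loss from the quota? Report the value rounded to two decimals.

4.08

Rewriting demand in inverse form: P = 46 - Q.
Without the quota, 46 - Q = 21 + 5Q gives Q* = 4.1667.
At Q = 3 the demand price is 46 - (3) = 43 and the supply price is 21 + 5(3) = 36.
Deadweight loss is the triangle between the curves from 3 to 4.1667: (1/2)(43 - 36)(4.1667 - 3) = 4.0833.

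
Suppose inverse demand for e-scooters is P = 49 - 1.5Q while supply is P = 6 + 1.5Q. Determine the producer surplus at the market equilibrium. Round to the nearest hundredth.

Equilibrium: 49 - 1.5Q = 6 + 1.5Q, so Q* = 14.3333 and P* = 27.5.
PS is the area between P* and the supply curve from 0 to Q*: (1/2)(14.3333)(21.5) = 154.0833.

154.08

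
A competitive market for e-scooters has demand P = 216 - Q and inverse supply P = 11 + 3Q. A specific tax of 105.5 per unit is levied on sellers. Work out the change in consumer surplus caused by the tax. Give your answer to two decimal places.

-1003.90

Pre-tax equilibrium: 216 - Q = 11 + 3Q gives Q* = 51.25, P* = 164.75.
A tax on sellers shifts supply up by 105.5: 216 - Q = 11 + 3Q + 105.5, so Q_t = 24.875. Buyers pay P_b = 191.125; sellers receive P_s = P_b - 105.5 = 85.625.
Consumers lose the trapezoid between P* and P_b out to Q_t plus the triangle from Q_t to Q*: change in CS = 309.3828 - 1313.2812 = -1003.8984.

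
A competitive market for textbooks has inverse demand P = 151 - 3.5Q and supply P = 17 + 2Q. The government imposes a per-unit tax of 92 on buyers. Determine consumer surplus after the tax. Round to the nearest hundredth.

Pre-tax equilibrium: 151 - 3.5Q = 17 + 2Q gives Q* = 24.3636, P* = 65.7273.
A tax on buyers shifts demand down by 92: (151 - 92) - 3.5Q = 17 + 2Q, so Q_t = 7.6364. Buyers pay P_b = 124.2727; sellers receive P_s = P_b - 92 = 32.2727.
Consumer surplus is the triangle under demand above P_b: (1/2)(7.6364)(151 - 124.2727) = 102.0496.

102.05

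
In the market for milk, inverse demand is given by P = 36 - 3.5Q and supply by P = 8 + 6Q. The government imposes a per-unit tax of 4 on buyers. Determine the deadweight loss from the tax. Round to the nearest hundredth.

0.84

Pre-tax equilibrium: 36 - 3.5Q = 8 + 6Q gives Q* = 2.9474, P* = 25.6842.
A tax on buyers shifts demand down by 4: (36 - 4) - 3.5Q = 8 + 6Q, so Q_t = 2.5263. Buyers pay P_b = 27.1579; sellers receive P_s = P_b - 4 = 23.1579.
Deadweight loss is the triangle between the curves from Q_t to Q*: (1/2)(2.9474 - 2.5263)(4) = 0.8421.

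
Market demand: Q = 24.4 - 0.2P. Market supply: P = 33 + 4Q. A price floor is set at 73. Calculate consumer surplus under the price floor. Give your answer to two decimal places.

Rewriting demand in inverse form: P = 122 - 5Q.
Free-market equilibrium: 122 - 5Q = 33 + 4Q gives Q* = 9.8889, P* = 72.5556.
At P = 73, buyers demand (122 - 73)/5 = 9.8 while sellers would supply more, so the quantity traded is 9.8 at price 73.
CS is the triangle under demand above 73: (1/2)(9.8)(122 - 73) = 240.1.

240.10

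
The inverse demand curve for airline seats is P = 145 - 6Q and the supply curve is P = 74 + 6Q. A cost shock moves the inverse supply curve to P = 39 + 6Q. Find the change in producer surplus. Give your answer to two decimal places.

Initial equilibrium: Q_0 = 5.9167, P_0 = 109.5; CS_0 = (1/2)(5.9167)(35.5) = 105.0208, PS_0 = (1/2)(5.9167)(35.5) = 105.0208.
New equilibrium: 145 - 6Q = 39 + 6Q gives Q_1 = 8.8333, P_1 = 92; CS_1 = 234.0833, PS_1 = 234.0833.
Change in producer surplus = 234.0833 - 105.0208 = 129.0625.

129.06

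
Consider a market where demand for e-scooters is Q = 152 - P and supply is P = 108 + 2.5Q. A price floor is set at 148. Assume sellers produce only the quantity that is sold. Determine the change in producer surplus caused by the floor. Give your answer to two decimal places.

-57.55

Rewriting demand in inverse form: P = 152 - Q.
Free-market equilibrium: 152 - Q = 108 + 2.5Q gives Q* = 12.5714, P* = 139.4286.
At the floor price 148, quantity demanded is (152 - 148)/1 = 4; demand is the short side, so Q = 4 trades at P = 148.
PS goes from (1/2)(12.5714)(31.4286) = 197.551 to 140 (computed as (148 - 108)(4) - (1/2)(2.5)(4)^2), a change of -57.551.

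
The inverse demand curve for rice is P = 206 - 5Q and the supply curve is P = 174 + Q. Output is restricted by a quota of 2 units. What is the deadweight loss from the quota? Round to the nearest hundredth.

33.33

Without the quota, 206 - 5Q = 174 + Q gives Q* = 5.3333.
At Q = 2 the demand price is 206 - 5(2) = 196 and the supply price is 174 + (2) = 176.
Deadweight loss is the triangle between the curves from 2 to 5.3333: (1/2)(196 - 176)(5.3333 - 2) = 33.3333.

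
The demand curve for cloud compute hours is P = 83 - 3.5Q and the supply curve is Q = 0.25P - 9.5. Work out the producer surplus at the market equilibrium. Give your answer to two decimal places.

72.00

Rewriting supply in inverse form: P = 38 + 4Q.
Equilibrium: 83 - 3.5Q = 38 + 4Q, so Q* = 6 and P* = 62.
PS is the area between P* and the supply curve from 0 to Q*: (1/2)(6)(24) = 72.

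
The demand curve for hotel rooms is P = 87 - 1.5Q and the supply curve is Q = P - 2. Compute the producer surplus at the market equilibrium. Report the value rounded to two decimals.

578.00

Rewriting supply in inverse form: P = 2 + Q.
Equilibrium: 87 - 1.5Q = 2 + Q, so Q* = 34 and P* = 36.
PS is the area between P* and the supply curve from 0 to Q*: (1/2)(34)(34) = 578.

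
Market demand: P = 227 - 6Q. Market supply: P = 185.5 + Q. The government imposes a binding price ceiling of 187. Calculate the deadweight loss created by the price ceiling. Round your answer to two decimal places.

68.64

Free-market equilibrium: 227 - 6Q = 185.5 + Q gives Q* = 5.9286, P* = 191.4286.
At the ceiling price 187, quantity supplied is (187 - 185.5)/1 = 1.5; supply is the short side, so Q = 1.5 trades at P = 187.
At Q = 1.5 the demand price is 218 and the supply price is 187. Deadweight loss is the triangle between the curves from 1.5 to 5.9286: (1/2)(218 - 187)(5.9286 - 1.5) = 68.6429.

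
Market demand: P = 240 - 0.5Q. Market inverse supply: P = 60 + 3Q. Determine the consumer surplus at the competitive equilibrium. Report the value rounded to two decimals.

661.22

Setting demand equal to supply, 180 = 3.5Q, so Q* = 51.4286 and P* = 214.2857.
CS is the area between the demand curve and P* from 0 to Q*: (1/2)(51.4286)(25.7143) = 661.2245.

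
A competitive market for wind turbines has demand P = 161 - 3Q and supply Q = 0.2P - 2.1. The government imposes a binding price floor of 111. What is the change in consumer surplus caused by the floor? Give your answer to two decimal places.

-114.20

Rewriting supply in inverse form: P = 10.5 + 5Q.
Without the control, 161 - 3Q = 10.5 + 5Q so Q* = 18.8125 and P* = 104.5625.
At P = 111, buyers demand (161 - 111)/3 = 16.6667 while sellers would supply more, so the quantity traded is 16.6667 at price 111.
CS goes from (1/2)(18.8125)(56.4375) = 530.8652 to 416.6667 (computed as (161 - 111)(16.6667) - (1/2)(3)(16.6667)^2), a change of -114.1986.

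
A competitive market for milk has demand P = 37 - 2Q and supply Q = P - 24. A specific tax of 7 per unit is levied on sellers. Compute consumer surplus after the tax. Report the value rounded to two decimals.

Rewriting supply in inverse form: P = 24 + Q.
Without the tax, 37 - 2Q = 24 + Q so Q* = 4.3333 and P* = 28.3333.
With the tax, sellers need 7 more per unit: 37 - 2Q = 24 + Q + 7, so Q_t = 2. Buyers pay P_b = 33; sellers receive P_s = P_b - 7 = 26.
CS = (1/2)(Q_t)(37 - P_b) = (1/2)(2)(4) = 4.

4.00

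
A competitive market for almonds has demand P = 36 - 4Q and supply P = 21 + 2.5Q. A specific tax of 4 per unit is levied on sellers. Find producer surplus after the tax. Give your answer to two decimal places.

3.58

Pre-tax equilibrium: 36 - 4Q = 21 + 2.5Q gives Q* = 2.3077, P* = 26.7692.
With the tax, sellers need 4 more per unit: 36 - 4Q = 21 + 2.5Q + 4, so Q_t = 1.6923. Buyers pay P_b = 29.2308; sellers receive P_s = P_b - 4 = 25.2308.
Producer surplus is the triangle above supply below P_s: (1/2)(1.6923)(25.2308 - 21) = 3.5799.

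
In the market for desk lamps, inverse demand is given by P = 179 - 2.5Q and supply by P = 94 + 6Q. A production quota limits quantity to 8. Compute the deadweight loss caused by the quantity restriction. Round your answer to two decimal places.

17.00

Without the quota, 179 - 2.5Q = 94 + 6Q gives Q* = 10.
At Q = 8 the demand price is 179 - 2.5(8) = 159 and the supply price is 94 + 6(8) = 142.
DWL = (1/2)(gap between curves at 8) x (Q* - 8) = (1/2)(17)(2) = 17.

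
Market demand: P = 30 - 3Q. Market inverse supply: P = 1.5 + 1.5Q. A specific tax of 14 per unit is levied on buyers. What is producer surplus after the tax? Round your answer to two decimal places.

7.79

Without the tax, 30 - 3Q = 1.5 + 1.5Q so Q* = 6.3333 and P* = 11.
A tax on buyers shifts demand down by 14: (30 - 14) - 3Q = 1.5 + 1.5Q, so Q_t = 3.2222. Buyers pay P_b = 20.3333; sellers receive P_s = P_b - 14 = 6.3333.
PS = (1/2)(Q_t)(P_s - 1.5) = (1/2)(3.2222)(4.8333) = 7.787.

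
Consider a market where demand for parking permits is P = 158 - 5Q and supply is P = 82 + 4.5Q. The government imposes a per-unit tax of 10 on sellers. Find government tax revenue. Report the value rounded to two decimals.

Pre-tax equilibrium: 158 - 5Q = 82 + 4.5Q gives Q* = 8, P* = 118.
A tax on sellers shifts supply up by 10: 158 - 5Q = 82 + 4.5Q + 10, so Q_t = 6.9474. Buyers pay P_b = 123.2632; sellers receive P_s = P_b - 10 = 113.2632.
Revenue is the tax times quantity traded: 10 x 6.9474 = 69.4737.

69.47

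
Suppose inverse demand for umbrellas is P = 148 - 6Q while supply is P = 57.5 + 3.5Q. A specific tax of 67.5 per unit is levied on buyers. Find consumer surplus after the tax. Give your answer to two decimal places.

17.58

Pre-tax equilibrium: 148 - 6Q = 57.5 + 3.5Q gives Q* = 9.5263, P* = 90.8421.
A tax on buyers shifts demand down by 67.5: (148 - 67.5) - 6Q = 57.5 + 3.5Q, so Q_t = 2.4211. Buyers pay P_b = 133.4737; sellers receive P_s = P_b - 67.5 = 65.9737.
Consumer surplus is the triangle under demand above P_b: (1/2)(2.4211)(148 - 133.4737) = 17.5845.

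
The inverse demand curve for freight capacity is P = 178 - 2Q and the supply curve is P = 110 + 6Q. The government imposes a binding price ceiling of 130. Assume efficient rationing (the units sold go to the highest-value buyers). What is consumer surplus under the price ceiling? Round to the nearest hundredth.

148.89

Free-market equilibrium: 178 - 2Q = 110 + 6Q gives Q* = 8.5, P* = 161.
At the ceiling price 130, quantity supplied is (130 - 110)/6 = 3.3333; supply is the short side, so Q = 3.3333 trades at P = 130.
The demand price at Q = 3.3333 is 171.3333. CS is the trapezoid between demand and 130 over [0, 3.3333]: (1/2)[(178 - 130) + (171.3333 - 130)](3.3333) = 148.8889.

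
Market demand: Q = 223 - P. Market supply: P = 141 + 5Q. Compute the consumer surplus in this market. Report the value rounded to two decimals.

93.39

Rewriting demand in inverse form: P = 223 - Q.
Set 223 - Q = 141 + 5Q, which gives 82 = 6Q, so Q* = 13.6667 and P* = 223 - (13.6667) = 209.3333.
Consumer surplus is the triangle under demand above P*: (1/2)(13.6667)(223 - 209.3333) = (1/2)(13.6667)(13.6667) = 93.3889.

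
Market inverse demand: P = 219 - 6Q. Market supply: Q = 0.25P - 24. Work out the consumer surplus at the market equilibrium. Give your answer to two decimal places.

Rewriting supply in inverse form: P = 96 + 4Q.
Setting demand equal to supply, 123 = 10Q, so Q* = 12.3 and P* = 145.2.
Consumer surplus is the triangle under demand above P*: (1/2)(12.3)(219 - 145.2) = (1/2)(12.3)(73.8) = 453.87.

453.87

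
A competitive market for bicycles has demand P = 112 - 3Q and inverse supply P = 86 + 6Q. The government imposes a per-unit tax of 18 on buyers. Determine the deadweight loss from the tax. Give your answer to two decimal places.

Pre-tax equilibrium: 112 - 3Q = 86 + 6Q gives Q* = 2.8889, P* = 103.3333.
With the tax, buyers' net willingness to pay falls by 18: (112 - 18) - 3Q = 86 + 6Q, so Q_t = 0.8889. Buyers pay P_b = 109.3333; sellers receive P_s = P_b - 18 = 91.3333.
The welfare triangle lost has base Q* - Q_t = 2 and height t = 18, so DWL = (1/2)(2)(18) = 18.

18.00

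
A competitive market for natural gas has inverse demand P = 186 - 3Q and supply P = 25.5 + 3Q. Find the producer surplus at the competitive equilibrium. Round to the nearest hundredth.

Set 186 - 3Q = 25.5 + 3Q, which gives 160.5 = 6Q, so Q* = 26.75 and P* = 186 - 3(26.75) = 105.75.
The supply curve's price intercept is 25.5, so PS = (1/2)(Q*)(P* - 25.5) = (1/2)(26.75)(80.25) = 1073.3438.

1073.34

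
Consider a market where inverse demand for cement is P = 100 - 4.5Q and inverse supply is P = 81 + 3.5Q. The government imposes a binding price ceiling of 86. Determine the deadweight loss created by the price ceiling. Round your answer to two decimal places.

Without the control, 100 - 4.5Q = 81 + 3.5Q so Q* = 2.375 and P* = 89.3125.
At P = 86, sellers supply (86 - 81)/3.5 = 1.4286 while buyers want more, so the quantity traded is 1.4286 at price 86.
At Q = 1.4286 the demand price is 93.5714 and the supply price is 86. Deadweight loss is the triangle between the curves from 1.4286 to 2.375: (1/2)(93.5714 - 86)(2.375 - 1.4286) = 3.5829.

3.58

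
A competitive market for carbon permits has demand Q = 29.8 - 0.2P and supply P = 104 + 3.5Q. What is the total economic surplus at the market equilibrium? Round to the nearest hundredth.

Rewriting demand in inverse form: P = 149 - 5Q.
Equilibrium: 149 - 5Q = 104 + 3.5Q, so Q* = 5.2941 and P* = 122.5294.
CS = (1/2)(5.2941)(26.4706) = 70.0692 and PS = (1/2)(5.2941)(18.5294) = 49.0484, so total surplus = 119.1176.

119.12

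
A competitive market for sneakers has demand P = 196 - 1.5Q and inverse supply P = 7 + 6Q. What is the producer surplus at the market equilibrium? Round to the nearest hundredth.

Set 196 - 1.5Q = 7 + 6Q, which gives 189 = 7.5Q, so Q* = 25.2 and P* = 196 - 1.5(25.2) = 158.2.
PS is the area between P* and the supply curve from 0 to Q*: (1/2)(25.2)(151.2) = 1905.12.

1905.12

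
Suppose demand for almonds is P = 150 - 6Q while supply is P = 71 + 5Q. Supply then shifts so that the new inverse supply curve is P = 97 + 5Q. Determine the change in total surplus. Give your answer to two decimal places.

Initial equilibrium: Q_0 = 7.1818, P_0 = 106.9091; CS_0 = (1/2)(7.1818)(43.0909) = 154.7355, PS_0 = (1/2)(7.1818)(35.9091) = 128.9463.
New equilibrium: 150 - 6Q = 97 + 5Q gives Q_1 = 4.8182, P_1 = 121.0909; CS_1 = 69.6446, PS_1 = 58.0372.
Change in total surplus = (69.6446 + 58.0372) - (154.7355 + 128.9463) = -156.

-156.00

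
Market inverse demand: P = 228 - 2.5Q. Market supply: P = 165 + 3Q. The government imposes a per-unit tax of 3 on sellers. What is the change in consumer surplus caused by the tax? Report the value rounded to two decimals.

-15.25

Pre-tax equilibrium: 228 - 2.5Q = 165 + 3Q gives Q* = 11.4545, P* = 199.3636.
With the tax, sellers need 3 more per unit: 228 - 2.5Q = 165 + 3Q + 3, so Q_t = 10.9091. Buyers pay P_b = 200.7273; sellers receive P_s = P_b - 3 = 197.7273.
Consumers lose the trapezoid between P* and P_b out to Q_t plus the triangle from Q_t to Q*: change in CS = 148.7603 - 164.0083 = -15.2479.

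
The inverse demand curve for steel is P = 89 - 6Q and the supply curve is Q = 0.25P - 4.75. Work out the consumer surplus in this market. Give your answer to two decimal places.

147.00

Rewriting supply in inverse form: P = 19 + 4Q.
Setting demand equal to supply, 70 = 10Q, so Q* = 7 and P* = 47.
The demand choke price is 89, so CS = (1/2)(Q*)(89 - P*) = (1/2)(7)(42) = 147.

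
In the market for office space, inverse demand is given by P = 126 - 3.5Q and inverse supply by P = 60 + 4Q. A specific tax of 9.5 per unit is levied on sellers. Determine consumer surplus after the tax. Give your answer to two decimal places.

Pre-tax equilibrium: 126 - 3.5Q = 60 + 4Q gives Q* = 8.8, P* = 95.2.
A tax on sellers shifts supply up by 9.5: 126 - 3.5Q = 60 + 4Q + 9.5, so Q_t = 7.5333. Buyers pay P_b = 99.6333; sellers receive P_s = P_b - 9.5 = 90.1333.
CS = (1/2)(Q_t)(126 - P_b) = (1/2)(7.5333)(26.3667) = 99.3144.

99.31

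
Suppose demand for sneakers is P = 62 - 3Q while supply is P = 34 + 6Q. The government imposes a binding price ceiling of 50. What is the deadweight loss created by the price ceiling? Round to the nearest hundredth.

0.89

Free-market equilibrium: 62 - 3Q = 34 + 6Q gives Q* = 3.1111, P* = 52.6667.
At P = 50, sellers supply (50 - 34)/6 = 2.6667 while buyers want more, so the quantity traded is 2.6667 at price 50.
The lost-trades triangle has base Q* - 2.6667 = 0.4444 and height equal to the gap between the curves at Q = 2.6667, which is 54 - 50 = 4. DWL = (1/2)(0.4444)(4) = 0.8889.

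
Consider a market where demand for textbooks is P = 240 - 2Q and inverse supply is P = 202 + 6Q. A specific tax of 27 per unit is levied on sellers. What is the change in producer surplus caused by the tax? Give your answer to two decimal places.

Without the tax, 240 - 2Q = 202 + 6Q so Q* = 4.75 and P* = 230.5.
With the tax, sellers need 27 more per unit: 240 - 2Q = 202 + 6Q + 27, so Q_t = 1.375. Buyers pay P_b = 237.25; sellers receive P_s = P_b - 27 = 210.25.
PS falls from (1/2)(4.75)(28.5) = 67.6875 to (1/2)(1.375)(8.25) = 5.6719, a change of -62.0156.

-62.02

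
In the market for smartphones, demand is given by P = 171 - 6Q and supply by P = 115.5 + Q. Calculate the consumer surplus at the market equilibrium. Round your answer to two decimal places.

188.59

Setting demand equal to supply, 55.5 = 7Q, so Q* = 7.9286 and P* = 123.4286.
Consumer surplus is the triangle under demand above P*: (1/2)(7.9286)(171 - 123.4286) = (1/2)(7.9286)(47.5714) = 188.5867.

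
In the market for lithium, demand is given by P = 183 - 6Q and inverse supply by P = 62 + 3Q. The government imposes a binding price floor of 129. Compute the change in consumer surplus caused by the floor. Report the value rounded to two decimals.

Without the control, 183 - 6Q = 62 + 3Q so Q* = 13.4444 and P* = 102.3333.
At P = 129, buyers demand (183 - 129)/6 = 9 while sellers would supply more, so the quantity traded is 9 at price 129.
CS goes from (1/2)(13.4444)(80.6667) = 542.2593 to 243 (computed as (183 - 129)(9) - (1/2)(6)(9)^2), a change of -299.2593.

-299.26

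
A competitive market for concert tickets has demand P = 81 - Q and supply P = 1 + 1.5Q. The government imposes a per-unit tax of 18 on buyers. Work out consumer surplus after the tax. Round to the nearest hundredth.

307.52

Pre-tax equilibrium: 81 - Q = 1 + 1.5Q gives Q* = 32, P* = 49.
A tax on buyers shifts demand down by 18: (81 - 18) - Q = 1 + 1.5Q, so Q_t = 24.8. Buyers pay P_b = 56.2; sellers receive P_s = P_b - 18 = 38.2.
Consumer surplus is the triangle under demand above P_b: (1/2)(24.8)(81 - 56.2) = 307.52.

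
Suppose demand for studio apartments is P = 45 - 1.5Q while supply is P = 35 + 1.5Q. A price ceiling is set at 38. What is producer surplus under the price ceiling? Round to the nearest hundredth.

Without the control, 45 - 1.5Q = 35 + 1.5Q so Q* = 3.3333 and P* = 40.
At P = 38, sellers supply (38 - 35)/1.5 = 2 while buyers want more, so the quantity traded is 2 at price 38.
PS is the triangle above supply below 38: (1/2)(2)(38 - 35) = 3.

3.00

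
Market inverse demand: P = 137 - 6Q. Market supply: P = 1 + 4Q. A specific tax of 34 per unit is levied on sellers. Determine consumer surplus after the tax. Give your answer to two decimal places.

312.12

Without the tax, 137 - 6Q = 1 + 4Q so Q* = 13.6 and P* = 55.4.
With the tax, sellers need 34 more per unit: 137 - 6Q = 1 + 4Q + 34, so Q_t = 10.2. Buyers pay P_b = 75.8; sellers receive P_s = P_b - 34 = 41.8.
CS = (1/2)(Q_t)(137 - P_b) = (1/2)(10.2)(61.2) = 312.12.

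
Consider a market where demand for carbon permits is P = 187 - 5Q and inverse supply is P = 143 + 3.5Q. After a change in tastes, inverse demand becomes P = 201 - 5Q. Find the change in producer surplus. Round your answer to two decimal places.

Initial equilibrium: Q_0 = 5.1765, P_0 = 161.1176; CS_0 = (1/2)(5.1765)(25.8824) = 66.9896, PS_0 = (1/2)(5.1765)(18.1176) = 46.8927.
New equilibrium: 201 - 5Q = 143 + 3.5Q gives Q_1 = 6.8235, P_1 = 166.8824; CS_1 = 116.4014, PS_1 = 81.481.
Change in producer surplus = 81.481 - 46.8927 = 34.5882.

34.59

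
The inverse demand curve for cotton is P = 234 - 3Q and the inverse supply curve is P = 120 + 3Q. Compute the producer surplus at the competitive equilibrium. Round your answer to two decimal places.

Set 234 - 3Q = 120 + 3Q, which gives 114 = 6Q, so Q* = 19 and P* = 234 - 3(19) = 177.
PS is the area between P* and the supply curve from 0 to Q*: (1/2)(19)(57) = 541.5.

541.50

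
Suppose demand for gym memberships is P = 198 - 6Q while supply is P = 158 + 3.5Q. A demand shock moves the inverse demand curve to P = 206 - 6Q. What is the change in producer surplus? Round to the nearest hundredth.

13.65

Initial equilibrium: Q_0 = 4.2105, P_0 = 172.7368; CS_0 = (1/2)(4.2105)(25.2632) = 53.1856, PS_0 = (1/2)(4.2105)(14.7368) = 31.0249.
New equilibrium: 206 - 6Q = 158 + 3.5Q gives Q_1 = 5.0526, P_1 = 175.6842; CS_1 = 76.5873, PS_1 = 44.6759.
Change in producer surplus = 44.6759 - 31.0249 = 13.651.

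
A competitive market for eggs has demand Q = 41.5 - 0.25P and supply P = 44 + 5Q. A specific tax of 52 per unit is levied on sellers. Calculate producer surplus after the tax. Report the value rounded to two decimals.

Rewriting demand in inverse form: P = 166 - 4Q.
Without the tax, 166 - 4Q = 44 + 5Q so Q* = 13.5556 and P* = 111.7778.
A tax on sellers shifts supply up by 52: 166 - 4Q = 44 + 5Q + 52, so Q_t = 7.7778. Buyers pay P_b = 134.8889; sellers receive P_s = P_b - 52 = 82.8889.
Producer surplus is the triangle above supply below P_s: (1/2)(7.7778)(82.8889 - 44) = 151.2346.

151.23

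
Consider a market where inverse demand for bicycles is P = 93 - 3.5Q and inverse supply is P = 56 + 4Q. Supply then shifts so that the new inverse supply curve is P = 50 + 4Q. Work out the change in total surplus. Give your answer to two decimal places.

32.00

Initial equilibrium: Q_0 = 4.9333, P_0 = 75.7333; CS_0 = (1/2)(4.9333)(17.2667) = 42.5911, PS_0 = (1/2)(4.9333)(19.7333) = 48.6756.
New equilibrium: 93 - 3.5Q = 50 + 4Q gives Q_1 = 5.7333, P_1 = 72.9333; CS_1 = 57.5244, PS_1 = 65.7422.
Change in total surplus = (57.5244 + 65.7422) - (42.5911 + 48.6756) = 32.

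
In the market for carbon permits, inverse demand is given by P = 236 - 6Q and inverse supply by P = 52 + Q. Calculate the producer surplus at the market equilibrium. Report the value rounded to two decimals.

Setting demand equal to supply, 184 = 7Q, so Q* = 26.2857 and P* = 78.2857.
Producer surplus is the triangle above supply below P*: (1/2)(26.2857)(78.2857 - 52) = (1/2)(26.2857)(26.2857) = 345.4694.

345.47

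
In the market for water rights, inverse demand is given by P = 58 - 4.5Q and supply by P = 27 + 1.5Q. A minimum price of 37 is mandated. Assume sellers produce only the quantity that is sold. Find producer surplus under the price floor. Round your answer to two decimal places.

Free-market equilibrium: 58 - 4.5Q = 27 + 1.5Q gives Q* = 5.1667, P* = 34.75.
At P = 37, buyers demand (58 - 37)/4.5 = 4.6667 while sellers would supply more, so the quantity traded is 4.6667 at price 37.
The supply price at Q = 4.6667 is 34. PS is the trapezoid between 37 and supply over [0, 4.6667]: (1/2)[(37 - 27) + (37 - 34)](4.6667) = 30.3333.

30.33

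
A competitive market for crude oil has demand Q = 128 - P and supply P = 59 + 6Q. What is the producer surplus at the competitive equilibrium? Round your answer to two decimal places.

Rewriting demand in inverse form: P = 128 - Q.
Set 128 - Q = 59 + 6Q, which gives 69 = 7Q, so Q* = 9.8571 and P* = 128 - (9.8571) = 118.1429.
PS is the area between P* and the supply curve from 0 to Q*: (1/2)(9.8571)(59.1429) = 291.4898.

291.49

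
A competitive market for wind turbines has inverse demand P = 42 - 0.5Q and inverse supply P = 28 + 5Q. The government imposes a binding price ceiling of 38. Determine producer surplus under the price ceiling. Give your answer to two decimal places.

Free-market equilibrium: 42 - 0.5Q = 28 + 5Q gives Q* = 2.5455, P* = 40.7273.
At the ceiling price 38, quantity supplied is (38 - 28)/5 = 2; supply is the short side, so Q = 2 trades at P = 38.
PS is the triangle above supply below 38: (1/2)(2)(38 - 28) = 10.

10.00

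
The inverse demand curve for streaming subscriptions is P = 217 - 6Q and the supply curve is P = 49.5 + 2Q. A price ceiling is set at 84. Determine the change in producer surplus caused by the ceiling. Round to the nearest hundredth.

Without the control, 217 - 6Q = 49.5 + 2Q so Q* = 20.9375 and P* = 91.375.
At the ceiling price 84, quantity supplied is (84 - 49.5)/2 = 17.25; supply is the short side, so Q = 17.25 trades at P = 84.
PS goes from (1/2)(20.9375)(41.875) = 438.3789 to 297.5625 (computed as (84 - 49.5)(17.25) - (1/2)(2)(17.25)^2), a change of -140.8164.

-140.82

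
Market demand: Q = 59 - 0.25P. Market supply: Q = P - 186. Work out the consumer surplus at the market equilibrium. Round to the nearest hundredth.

Rewriting demand in inverse form: P = 236 - 4Q.
Rewriting supply in inverse form: P = 186 + Q.
Equilibrium: 236 - 4Q = 186 + Q, so Q* = 10 and P* = 196.
CS is the area between the demand curve and P* from 0 to Q*: (1/2)(10)(40) = 200.

200.00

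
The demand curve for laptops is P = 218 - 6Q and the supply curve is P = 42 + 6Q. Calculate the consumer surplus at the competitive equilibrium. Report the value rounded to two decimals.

Set 218 - 6Q = 42 + 6Q, which gives 176 = 12Q, so Q* = 14.6667 and P* = 218 - 6(14.6667) = 130.
The demand choke price is 218, so CS = (1/2)(Q*)(218 - P*) = (1/2)(14.6667)(88) = 645.3333.

645.33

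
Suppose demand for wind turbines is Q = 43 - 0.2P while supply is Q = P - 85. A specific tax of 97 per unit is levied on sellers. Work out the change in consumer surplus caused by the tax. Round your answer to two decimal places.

Rewriting demand in inverse form: P = 215 - 5Q.
Rewriting supply in inverse form: P = 85 + Q.
Pre-tax equilibrium: 215 - 5Q = 85 + Q gives Q* = 21.6667, P* = 106.6667.
With the tax, sellers need 97 more per unit: 215 - 5Q = 85 + Q + 97, so Q_t = 5.5. Buyers pay P_b = 187.5; sellers receive P_s = P_b - 97 = 90.5.
CS falls from (1/2)(21.6667)(108.3333) = 1173.6111 to (1/2)(5.5)(27.5) = 75.625, a change of -1097.9861.

-1097.99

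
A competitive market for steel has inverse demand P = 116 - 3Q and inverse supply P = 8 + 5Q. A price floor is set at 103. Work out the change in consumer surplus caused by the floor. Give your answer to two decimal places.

-245.21

Free-market equilibrium: 116 - 3Q = 8 + 5Q gives Q* = 13.5, P* = 75.5.
At P = 103, buyers demand (116 - 103)/3 = 4.3333 while sellers would supply more, so the quantity traded is 4.3333 at price 103.
CS goes from (1/2)(13.5)(40.5) = 273.375 to 28.1667 (computed as (116 - 103)(4.3333) - (1/2)(3)(4.3333)^2), a change of -245.2083.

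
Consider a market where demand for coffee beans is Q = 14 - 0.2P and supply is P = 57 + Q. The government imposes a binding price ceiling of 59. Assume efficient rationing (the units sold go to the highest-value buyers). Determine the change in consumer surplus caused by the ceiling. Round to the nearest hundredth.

Rewriting demand in inverse form: P = 70 - 5Q.
Without the control, 70 - 5Q = 57 + Q so Q* = 2.1667 and P* = 59.1667.
At the ceiling price 59, quantity supplied is (59 - 57)/1 = 2; supply is the short side, so Q = 2 trades at P = 59.
CS goes from (1/2)(2.1667)(10.8333) = 11.7361 to 12 (computed as (70 - 59)(2) - (1/2)(5)(2)^2), a change of 0.2639.

0.26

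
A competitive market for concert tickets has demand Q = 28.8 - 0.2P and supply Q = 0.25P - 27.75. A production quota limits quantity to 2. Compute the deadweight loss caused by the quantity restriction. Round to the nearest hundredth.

Rewriting demand in inverse form: P = 144 - 5Q.
Rewriting supply in inverse form: P = 111 + 4Q.
Unrestricted equilibrium: Q* = (144 - 111)/(5 + 4) = 3.6667.
At Q = 2 the demand price is 144 - 5(2) = 134 and the supply price is 111 + 4(2) = 119.
Deadweight loss is the triangle between the curves from 2 to 3.6667: (1/2)(134 - 119)(3.6667 - 2) = 12.5.

12.50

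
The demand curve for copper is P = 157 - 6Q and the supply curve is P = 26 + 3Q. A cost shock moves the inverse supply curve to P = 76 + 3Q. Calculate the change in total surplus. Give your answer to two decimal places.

Initial equilibrium: Q_0 = 14.5556, P_0 = 69.6667; CS_0 = (1/2)(14.5556)(87.3333) = 635.5926, PS_0 = (1/2)(14.5556)(43.6667) = 317.7963.
New equilibrium: 157 - 6Q = 76 + 3Q gives Q_1 = 9, P_1 = 103; CS_1 = 243, PS_1 = 121.5.
Change in total surplus = (243 + 121.5) - (635.5926 + 317.7963) = -588.8889.

-588.89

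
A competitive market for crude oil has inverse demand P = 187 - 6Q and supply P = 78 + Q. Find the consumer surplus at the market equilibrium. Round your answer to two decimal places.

727.41

Set 187 - 6Q = 78 + Q, which gives 109 = 7Q, so Q* = 15.5714 and P* = 187 - 6(15.5714) = 93.5714.
Consumer surplus is the triangle under demand above P*: (1/2)(15.5714)(187 - 93.5714) = (1/2)(15.5714)(93.4286) = 727.4082.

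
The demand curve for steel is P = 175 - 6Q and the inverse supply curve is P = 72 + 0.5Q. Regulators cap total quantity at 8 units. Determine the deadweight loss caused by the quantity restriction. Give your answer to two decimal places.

Without the quota, 175 - 6Q = 72 + 0.5Q gives Q* = 15.8462.
At Q = 8 the demand price is 175 - 6(8) = 127 and the supply price is 72 + 0.5(8) = 76.
Deadweight loss is the triangle between the curves from 8 to 15.8462: (1/2)(127 - 76)(15.8462 - 8) = 200.0769.

200.08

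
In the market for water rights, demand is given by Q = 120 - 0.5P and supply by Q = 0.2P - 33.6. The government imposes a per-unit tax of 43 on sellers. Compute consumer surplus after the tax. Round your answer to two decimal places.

Rewriting demand in inverse form: P = 240 - 2Q.
Rewriting supply in inverse form: P = 168 + 5Q.
Pre-tax equilibrium: 240 - 2Q = 168 + 5Q gives Q* = 10.2857, P* = 219.4286.
A tax on sellers shifts supply up by 43: 240 - 2Q = 168 + 5Q + 43, so Q_t = 4.1429. Buyers pay P_b = 231.7143; sellers receive P_s = P_b - 43 = 188.7143.
CS = (1/2)(Q_t)(240 - P_b) = (1/2)(4.1429)(8.2857) = 17.1633.

17.16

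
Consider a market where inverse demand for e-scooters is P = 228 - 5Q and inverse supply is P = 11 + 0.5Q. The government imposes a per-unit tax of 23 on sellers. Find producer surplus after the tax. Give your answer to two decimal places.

311.04

Pre-tax equilibrium: 228 - 5Q = 11 + 0.5Q gives Q* = 39.4545, P* = 30.7273.
A tax on sellers shifts supply up by 23: 228 - 5Q = 11 + 0.5Q + 23, so Q_t = 35.2727. Buyers pay P_b = 51.6364; sellers receive P_s = P_b - 23 = 28.6364.
PS = (1/2)(Q_t)(P_s - 11) = (1/2)(35.2727)(17.6364) = 311.0413.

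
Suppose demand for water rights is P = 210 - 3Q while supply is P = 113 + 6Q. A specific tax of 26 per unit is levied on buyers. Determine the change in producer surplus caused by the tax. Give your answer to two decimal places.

-161.78

Pre-tax equilibrium: 210 - 3Q = 113 + 6Q gives Q* = 10.7778, P* = 177.6667.
A tax on buyers shifts demand down by 26: (210 - 26) - 3Q = 113 + 6Q, so Q_t = 7.8889. Buyers pay P_b = 186.3333; sellers receive P_s = P_b - 26 = 160.3333.
Producers lose the trapezoid between P_s and P* out to Q_t plus the triangle from Q_t to Q*: change in PS = 186.7037 - 348.4815 = -161.7778.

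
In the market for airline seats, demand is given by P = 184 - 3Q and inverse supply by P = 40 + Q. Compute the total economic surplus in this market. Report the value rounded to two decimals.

2592.00

Set 184 - 3Q = 40 + Q, which gives 144 = 4Q, so Q* = 36 and P* = 184 - 3(36) = 76.
CS = (1/2)(36)(108) = 1944 and PS = (1/2)(36)(36) = 648, so total surplus = 2592.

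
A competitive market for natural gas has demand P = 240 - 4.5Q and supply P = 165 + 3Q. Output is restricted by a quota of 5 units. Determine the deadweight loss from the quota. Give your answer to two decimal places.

93.75

Unrestricted equilibrium: Q* = (240 - 165)/(4.5 + 3) = 10.
At Q = 5 the demand price is 240 - 4.5(5) = 217.5 and the supply price is 165 + 3(5) = 180.
Deadweight loss is the triangle between the curves from 5 to 10: (1/2)(217.5 - 180)(10 - 5) = 93.75.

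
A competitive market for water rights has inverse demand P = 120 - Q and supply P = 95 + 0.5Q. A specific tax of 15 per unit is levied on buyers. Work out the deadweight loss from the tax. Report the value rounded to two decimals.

Pre-tax equilibrium: 120 - Q = 95 + 0.5Q gives Q* = 16.6667, P* = 103.3333.
With the tax, buyers' net willingness to pay falls by 15: (120 - 15) - Q = 95 + 0.5Q, so Q_t = 6.6667. Buyers pay P_b = 113.3333; sellers receive P_s = P_b - 15 = 98.3333.
Deadweight loss is the triangle between the curves from Q_t to Q*: (1/2)(16.6667 - 6.6667)(15) = 75.

75.00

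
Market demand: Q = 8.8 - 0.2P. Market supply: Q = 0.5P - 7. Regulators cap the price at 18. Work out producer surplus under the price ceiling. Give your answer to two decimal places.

4.00

Rewriting demand in inverse form: P = 44 - 5Q.
Rewriting supply in inverse form: P = 14 + 2Q.
Free-market equilibrium: 44 - 5Q = 14 + 2Q gives Q* = 4.2857, P* = 22.5714.
At P = 18, sellers supply (18 - 14)/2 = 2 while buyers want more, so the quantity traded is 2 at price 18.
PS is the triangle above supply below 18: (1/2)(2)(18 - 14) = 4.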